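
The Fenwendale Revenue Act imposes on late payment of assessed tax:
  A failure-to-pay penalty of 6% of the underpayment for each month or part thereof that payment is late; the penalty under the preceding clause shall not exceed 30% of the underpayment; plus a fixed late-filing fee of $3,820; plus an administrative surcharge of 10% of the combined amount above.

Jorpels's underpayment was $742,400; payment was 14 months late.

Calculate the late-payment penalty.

Penalty: $249,194

Accrued rate: 6% × 14 = 84%, capped at 30% → 30%
Failure-to-pay penalty: 30% of $742,400 = $222,720
Penalty before surcharge: $222,720 + $3,820 = $226,540
Administrative surcharge: 10% of $226,540 = $22,654
Total penalty: $226,540 + $22,654 = $249,194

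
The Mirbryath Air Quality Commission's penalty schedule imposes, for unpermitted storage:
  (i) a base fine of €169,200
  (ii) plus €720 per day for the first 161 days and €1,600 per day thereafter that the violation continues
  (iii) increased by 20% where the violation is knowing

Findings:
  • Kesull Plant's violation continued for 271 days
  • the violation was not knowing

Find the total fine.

First 161 days: 161 × €720 = €115,920
Remaining days: (271 − 161) × €1,600 = €176,000
Per-day component: €115,920 + €176,000 = €291,920
Base plus per-day: €169,200 + €291,920 = €461,120
The violation was not knowing: no 20% increase.

€461,120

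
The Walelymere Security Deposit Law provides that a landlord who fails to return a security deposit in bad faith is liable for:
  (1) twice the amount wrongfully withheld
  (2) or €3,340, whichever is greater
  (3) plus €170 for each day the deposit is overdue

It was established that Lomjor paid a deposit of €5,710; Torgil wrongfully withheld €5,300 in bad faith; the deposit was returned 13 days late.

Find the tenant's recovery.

Doubled: 2 × €5,300 = €10,600
Minimum €3,340: €10,600 meets the minimum, no increase.
Late-return penalty: 13 × €170 = €2,210
Damages plus late penalty: €10,600 + €2,210 = €12,810

€12,810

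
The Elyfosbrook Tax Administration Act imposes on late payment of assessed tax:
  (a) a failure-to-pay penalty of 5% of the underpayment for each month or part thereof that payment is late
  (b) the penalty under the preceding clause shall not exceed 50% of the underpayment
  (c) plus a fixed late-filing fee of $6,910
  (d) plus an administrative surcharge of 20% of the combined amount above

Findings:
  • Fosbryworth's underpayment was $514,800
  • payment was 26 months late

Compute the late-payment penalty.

$317,172

Accrued rate: 5% × 26 = 130%, capped at 50% → 50%
Failure-to-pay penalty: 50% of $514,800 = $257,400
Penalty before surcharge: $257,400 + $6,910 = $264,310
Administrative surcharge: 20% of $264,310 = $52,862
Total penalty: $264,310 + $52,862 = $317,172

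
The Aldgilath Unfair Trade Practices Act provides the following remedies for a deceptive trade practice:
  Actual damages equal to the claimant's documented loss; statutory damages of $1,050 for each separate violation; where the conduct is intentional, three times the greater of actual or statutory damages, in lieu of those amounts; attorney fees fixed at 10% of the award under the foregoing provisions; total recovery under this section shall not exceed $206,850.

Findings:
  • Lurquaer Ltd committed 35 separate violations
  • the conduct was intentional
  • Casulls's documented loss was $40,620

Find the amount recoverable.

Statutory damages: 35 × $1,050 = $36,750
Greater of actual damages ($40,620) or statutory damages ($36,750): $40,620
Trebled: 3 × $40,620 = $121,860
Attorney fees: 10% of $121,860 = $12,186
Total before cap: $121,860 + $12,186 = $134,046
Cap at $206,850: $134,046 is within the cap, no reduction.

$134,046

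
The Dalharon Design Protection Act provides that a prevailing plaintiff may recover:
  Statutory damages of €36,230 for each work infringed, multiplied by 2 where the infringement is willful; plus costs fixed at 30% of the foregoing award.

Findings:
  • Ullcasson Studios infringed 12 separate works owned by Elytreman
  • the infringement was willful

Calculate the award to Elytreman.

€1,130,376

Statutory damages: 12 × €36,230 = €434,760
Doubled: 2 × €434,760 = €869,520
Costs: 30% of €869,520 = €260,856
Award plus costs: €869,520 + €260,856 = €1,130,376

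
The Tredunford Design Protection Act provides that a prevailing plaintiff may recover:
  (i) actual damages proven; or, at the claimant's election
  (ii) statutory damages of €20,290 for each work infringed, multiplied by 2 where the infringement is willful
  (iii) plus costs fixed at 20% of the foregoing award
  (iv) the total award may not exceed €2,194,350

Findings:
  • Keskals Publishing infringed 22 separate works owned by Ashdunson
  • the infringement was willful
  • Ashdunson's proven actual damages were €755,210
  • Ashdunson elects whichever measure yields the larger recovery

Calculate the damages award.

Statutory damages: 22 × €20,290 = €446,380
Doubled: 2 × €446,380 = €892,760
Greater of actual damages (€755,210) or enhanced statutory damages (€892,760): €892,760
Costs: 20% of €892,760 = €178,552
Award plus costs: €892,760 + €178,552 = €1,071,312
Cap at €2,194,350: €1,071,312 is within the cap, no reduction.

€1,071,312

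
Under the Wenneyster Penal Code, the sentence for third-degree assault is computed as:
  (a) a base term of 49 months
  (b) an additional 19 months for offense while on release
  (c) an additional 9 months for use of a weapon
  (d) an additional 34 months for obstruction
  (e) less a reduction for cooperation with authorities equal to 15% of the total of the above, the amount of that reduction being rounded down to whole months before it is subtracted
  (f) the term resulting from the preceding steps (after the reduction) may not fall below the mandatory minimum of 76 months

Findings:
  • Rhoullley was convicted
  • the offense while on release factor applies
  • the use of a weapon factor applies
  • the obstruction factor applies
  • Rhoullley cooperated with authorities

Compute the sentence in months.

Offense while on release enhancement: +19 months
Use of a weapon enhancement: +9 months
Obstruction enhancement: +34 months
Adjusted term: 49 months + 19 months + 9 months + 34 months = 111 months
Cooperation with authorities reduction: 15% of 111 months = 16 months (rounded down)
After reduction: 111 − 16 = 95 months
Minimum 76 months: 95 months meets the minimum, no increase.

95 months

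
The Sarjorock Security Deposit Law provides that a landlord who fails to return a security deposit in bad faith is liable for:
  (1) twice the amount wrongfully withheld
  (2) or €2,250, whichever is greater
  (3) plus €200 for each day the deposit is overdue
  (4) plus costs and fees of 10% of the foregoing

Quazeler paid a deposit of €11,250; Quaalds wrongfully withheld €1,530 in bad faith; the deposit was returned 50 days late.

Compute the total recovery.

Doubled: 2 × €1,530 = €3,060
Minimum €2,250: €3,060 meets the minimum, no increase.
Late-return penalty: 50 × €200 = €10,000
Damages plus late penalty: €3,060 + €10,000 = €13,060
Costs and fees: 10% of €13,060 = €1,306
Total recovery: €13,060 + €1,306 = €14,366

€14,366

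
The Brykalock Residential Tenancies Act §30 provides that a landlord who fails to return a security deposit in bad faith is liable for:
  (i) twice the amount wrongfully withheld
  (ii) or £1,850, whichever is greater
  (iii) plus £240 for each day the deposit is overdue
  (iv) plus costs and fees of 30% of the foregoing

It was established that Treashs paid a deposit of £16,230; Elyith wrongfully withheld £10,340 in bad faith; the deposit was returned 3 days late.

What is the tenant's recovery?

Doubled: 2 × £10,340 = £20,680
Minimum £1,850: £20,680 meets the minimum, no increase.
Late-return penalty: 3 × £240 = £720
Damages plus late penalty: £20,680 + £720 = £21,400
Costs and fees: 30% of £21,400 = £6,420
Total recovery: £21,400 + £6,420 = £27,820

£27,820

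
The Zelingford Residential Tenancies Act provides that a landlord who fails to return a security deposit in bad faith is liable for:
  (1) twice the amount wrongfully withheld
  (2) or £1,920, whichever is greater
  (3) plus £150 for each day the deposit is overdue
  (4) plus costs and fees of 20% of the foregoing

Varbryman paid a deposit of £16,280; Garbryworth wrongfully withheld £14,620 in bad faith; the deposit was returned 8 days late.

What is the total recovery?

Doubled: 2 × £14,620 = £29,240
Minimum £1,920: £29,240 meets the minimum, no increase.
Late-return penalty: 8 × £150 = £1,200
Damages plus late penalty: £29,240 + £1,200 = £30,440
Costs and fees: 20% of £30,440 = £6,088
Total recovery: £30,440 + £6,088 = £36,528

£36,528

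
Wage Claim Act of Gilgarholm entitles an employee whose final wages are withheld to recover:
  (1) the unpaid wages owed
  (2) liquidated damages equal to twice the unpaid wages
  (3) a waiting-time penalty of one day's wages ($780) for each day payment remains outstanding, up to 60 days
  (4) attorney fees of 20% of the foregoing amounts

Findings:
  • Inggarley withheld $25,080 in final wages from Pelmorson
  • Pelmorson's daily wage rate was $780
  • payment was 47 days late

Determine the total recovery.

$134,280

Doubled: 2 × $25,080 = $50,160
Penalty days: min(47, 60) = 47
Waiting-time penalty: 47 × $780 = $36,660
Subtotal: $25,080 + $50,160 + $36,660 = $111,900
Attorney fees: 20% of $111,900 = $22,380
Total award: $111,900 + $22,380 = $134,280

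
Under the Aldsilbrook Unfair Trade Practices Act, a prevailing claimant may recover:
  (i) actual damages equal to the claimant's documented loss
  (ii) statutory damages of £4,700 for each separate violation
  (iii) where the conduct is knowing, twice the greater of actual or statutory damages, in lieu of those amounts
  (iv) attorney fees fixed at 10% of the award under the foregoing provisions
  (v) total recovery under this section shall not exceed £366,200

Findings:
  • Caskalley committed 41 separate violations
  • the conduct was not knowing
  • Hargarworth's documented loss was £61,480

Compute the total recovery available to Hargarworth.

Statutory damages: 41 × £4,700 = £192,700
Conduct not knowing: the in-lieu enhancement does not apply.
Actual plus statutory damages: £61,480 + £192,700 = £254,180
Attorney fees: 10% of £254,180 = £25,418
Total before cap: £254,180 + £25,418 = £279,598
Cap at £366,200: £279,598 is within the cap, no reduction.

Total recovery: £279,598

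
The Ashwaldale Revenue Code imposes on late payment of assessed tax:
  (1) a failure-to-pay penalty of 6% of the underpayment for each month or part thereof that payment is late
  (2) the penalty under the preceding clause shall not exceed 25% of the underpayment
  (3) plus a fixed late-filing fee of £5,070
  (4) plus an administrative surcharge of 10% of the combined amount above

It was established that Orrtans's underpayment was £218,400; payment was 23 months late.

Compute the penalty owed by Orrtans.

Accrued rate: 6% × 23 = 138%, capped at 25% → 25%
Failure-to-pay penalty: 25% of £218,400 = £54,600
Penalty before surcharge: £54,600 + £5,070 = £59,670
Administrative surcharge: 10% of £59,670 = £5,967
Total penalty: £59,670 + £5,967 = £65,637

£65,637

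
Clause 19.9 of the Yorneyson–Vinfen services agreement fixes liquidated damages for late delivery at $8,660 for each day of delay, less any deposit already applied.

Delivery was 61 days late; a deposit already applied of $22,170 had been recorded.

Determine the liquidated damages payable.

Liquidated damages: $506,090

Per-day damages: 61 × $8,660 = $528,260
Less deposit already applied: $528,260 − $22,170 = $506,090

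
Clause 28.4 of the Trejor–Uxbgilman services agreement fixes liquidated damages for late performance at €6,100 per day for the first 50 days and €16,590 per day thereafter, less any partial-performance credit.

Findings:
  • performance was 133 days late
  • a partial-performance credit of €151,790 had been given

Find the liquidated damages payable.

€1,530,180

First 50 days: 50 × €6,100 = €305,000
Remaining days: (133 − 50) × €16,590 = €1,376,970
Accrued per-day damages: €305,000 + €1,376,970 = €1,681,970
Less partial-performance credit: €1,681,970 − €151,790 = €1,530,180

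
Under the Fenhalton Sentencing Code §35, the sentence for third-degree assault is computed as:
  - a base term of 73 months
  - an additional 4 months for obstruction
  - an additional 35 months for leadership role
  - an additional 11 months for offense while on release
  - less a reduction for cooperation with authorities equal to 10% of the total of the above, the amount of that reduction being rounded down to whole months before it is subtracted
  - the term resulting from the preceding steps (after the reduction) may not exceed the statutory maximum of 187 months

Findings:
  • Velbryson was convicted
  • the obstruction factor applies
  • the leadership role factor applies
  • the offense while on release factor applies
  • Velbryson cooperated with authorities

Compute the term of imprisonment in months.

Sentence: 111 months

Obstruction enhancement: +4 months
Leadership role enhancement: +35 months
Offense while on release enhancement: +11 months
Adjusted term: 73 months + 4 months + 35 months + 11 months = 123 months
Cooperation with authorities reduction: 10% of 123 months = 12 months (rounded down)
After reduction: 123 − 12 = 111 months
Cap at 187 months: 111 months is within the cap, no reduction.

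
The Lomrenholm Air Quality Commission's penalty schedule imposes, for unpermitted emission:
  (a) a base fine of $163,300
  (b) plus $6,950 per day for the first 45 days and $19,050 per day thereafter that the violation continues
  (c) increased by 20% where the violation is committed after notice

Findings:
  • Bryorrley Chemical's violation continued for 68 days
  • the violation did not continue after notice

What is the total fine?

First 45 days: 45 × $6,950 = $312,750
Remaining days: (68 − 45) × $19,050 = $438,150
Per-day component: $312,750 + $438,150 = $750,900
Base plus per-day: $163,300 + $750,900 = $914,200
The violation did not continue after notice: no 20% increase.

$914,200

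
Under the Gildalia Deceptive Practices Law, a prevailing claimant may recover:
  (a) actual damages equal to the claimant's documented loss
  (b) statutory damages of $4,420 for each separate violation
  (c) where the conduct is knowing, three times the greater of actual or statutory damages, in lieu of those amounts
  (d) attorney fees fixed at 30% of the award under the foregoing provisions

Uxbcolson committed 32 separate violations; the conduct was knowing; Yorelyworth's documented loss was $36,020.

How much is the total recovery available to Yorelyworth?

Statutory damages: 32 × $4,420 = $141,440
Greater of actual damages ($36,020) or statutory damages ($141,440): $141,440
Trebled: 3 × $141,440 = $424,320
Attorney fees: 30% of $424,320 = $127,296
Total recovery: $424,320 + $127,296 = $551,616

$551,616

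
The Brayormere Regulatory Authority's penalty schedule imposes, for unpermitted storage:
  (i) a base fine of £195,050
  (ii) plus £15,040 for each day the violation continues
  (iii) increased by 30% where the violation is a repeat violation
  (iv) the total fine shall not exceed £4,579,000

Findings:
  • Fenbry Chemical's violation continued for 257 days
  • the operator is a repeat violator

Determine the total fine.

£4,579,000

Per-day component: 257 × £15,040 = £3,865,280
Base plus per-day: £195,050 + £3,865,280 = £4,060,330
Enhancement: 30% of £4,060,330 = £1,218,099
Enhanced fine: £4,060,330 + £1,218,099 = £5,278,429
Cap at £4,579,000: £5,278,429 exceeds the cap → £4,579,000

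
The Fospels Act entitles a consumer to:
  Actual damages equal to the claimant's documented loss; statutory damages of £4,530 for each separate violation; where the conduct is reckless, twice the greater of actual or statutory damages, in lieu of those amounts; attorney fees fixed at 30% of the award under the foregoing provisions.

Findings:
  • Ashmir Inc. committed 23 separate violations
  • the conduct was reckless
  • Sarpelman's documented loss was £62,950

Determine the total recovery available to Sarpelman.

Statutory damages: 23 × £4,530 = £104,190
Greater of actual damages (£62,950) or statutory damages (£104,190): £104,190
Doubled: 2 × £104,190 = £208,380
Attorney fees: 30% of £208,380 = £62,514
Total recovery: £208,380 + £62,514 = £270,894

£270,894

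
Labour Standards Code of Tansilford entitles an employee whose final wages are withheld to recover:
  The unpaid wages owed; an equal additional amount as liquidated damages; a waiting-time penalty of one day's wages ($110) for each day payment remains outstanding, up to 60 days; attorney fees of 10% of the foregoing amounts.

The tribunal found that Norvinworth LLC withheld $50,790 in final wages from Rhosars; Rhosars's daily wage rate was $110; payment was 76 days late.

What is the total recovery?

Liquidated damages (equal amount): $50,790
Penalty days: min(76, 60) = 60
Waiting-time penalty: 60 × $110 = $6,600
Subtotal: $50,790 + $50,790 + $6,600 = $108,180
Attorney fees: 10% of $108,180 = $10,818
Total award: $108,180 + $10,818 = $118,998

$118,998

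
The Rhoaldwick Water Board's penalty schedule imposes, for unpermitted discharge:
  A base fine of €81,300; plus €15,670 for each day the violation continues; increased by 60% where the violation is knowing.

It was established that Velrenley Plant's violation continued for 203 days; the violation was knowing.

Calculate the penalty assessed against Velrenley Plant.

Per-day component: 203 × €15,670 = €3,181,010
Base plus per-day: €81,300 + €3,181,010 = €3,262,310
Enhancement: 60% of €3,262,310 = €1,957,386
Enhanced fine: €3,262,310 + €1,957,386 = €5,219,696

€5,219,696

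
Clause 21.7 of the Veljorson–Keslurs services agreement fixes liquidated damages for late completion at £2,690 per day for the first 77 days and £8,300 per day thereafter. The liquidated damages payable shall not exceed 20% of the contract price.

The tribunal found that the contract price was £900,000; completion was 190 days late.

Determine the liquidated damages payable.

First 77 days: 77 × £2,690 = £207,130
Remaining days: (190 − 77) × £8,300 = £937,900
Accrued per-day damages: £207,130 + £937,900 = £1,145,030
Cap: 20% of £900,000 = £180,000
Cap at £180,000: £1,145,030 exceeds the cap → £180,000

Liquidated damages: £180,000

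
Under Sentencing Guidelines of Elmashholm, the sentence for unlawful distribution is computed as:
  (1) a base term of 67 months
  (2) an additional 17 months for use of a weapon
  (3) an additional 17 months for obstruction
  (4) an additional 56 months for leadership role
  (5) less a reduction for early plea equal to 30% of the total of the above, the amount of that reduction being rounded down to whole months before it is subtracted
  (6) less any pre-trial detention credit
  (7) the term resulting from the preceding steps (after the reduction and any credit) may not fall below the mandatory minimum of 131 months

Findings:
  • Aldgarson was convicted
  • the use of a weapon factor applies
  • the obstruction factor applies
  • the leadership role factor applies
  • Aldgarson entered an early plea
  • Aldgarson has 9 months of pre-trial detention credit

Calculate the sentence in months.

131 months

Use of a weapon enhancement: +17 months
Obstruction enhancement: +17 months
Leadership role enhancement: +56 months
Adjusted term: 67 months + 17 months + 17 months + 56 months = 157 months
Early plea reduction: 30% of 157 months = 47 months (rounded down)
After reduction: 157 − 47 = 110 months
Less pre-trial detention credit: 110 months − 9 months = 101 months
Minimum 131 months: 101 months is below the minimum → 131 months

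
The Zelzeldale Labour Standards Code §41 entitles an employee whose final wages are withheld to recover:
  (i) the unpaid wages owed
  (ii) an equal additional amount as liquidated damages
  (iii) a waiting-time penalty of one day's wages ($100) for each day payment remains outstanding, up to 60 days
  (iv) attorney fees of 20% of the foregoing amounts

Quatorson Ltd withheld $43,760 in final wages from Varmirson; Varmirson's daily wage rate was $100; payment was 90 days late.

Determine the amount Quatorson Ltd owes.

Liquidated damages (equal amount): $43,760
Penalty days: min(90, 60) = 60
Waiting-time penalty: 60 × $100 = $6,000
Subtotal: $43,760 + $43,760 + $6,000 = $93,520
Attorney fees: 20% of $93,520 = $18,704
Total award: $93,520 + $18,704 = $112,224

Total award: $112,224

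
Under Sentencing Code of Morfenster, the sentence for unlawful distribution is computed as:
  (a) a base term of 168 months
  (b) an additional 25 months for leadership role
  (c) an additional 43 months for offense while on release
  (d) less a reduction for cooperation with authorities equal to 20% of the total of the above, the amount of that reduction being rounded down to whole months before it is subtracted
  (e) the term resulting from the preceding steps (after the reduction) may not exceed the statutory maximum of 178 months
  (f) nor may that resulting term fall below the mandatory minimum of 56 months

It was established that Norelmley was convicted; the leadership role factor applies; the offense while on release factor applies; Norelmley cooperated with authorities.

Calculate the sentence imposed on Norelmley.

Leadership role enhancement: +25 months
Offense while on release enhancement: +43 months
Adjusted term: 168 months + 25 months + 43 months = 236 months
Cooperation with authorities reduction: 20% of 236 months = 47 months (rounded down)
After reduction: 236 − 47 = 189 months
Cap at 178 months: 189 months exceeds the cap → 178 months
Minimum 56 months: 178 months meets the minimum, no increase.

178 months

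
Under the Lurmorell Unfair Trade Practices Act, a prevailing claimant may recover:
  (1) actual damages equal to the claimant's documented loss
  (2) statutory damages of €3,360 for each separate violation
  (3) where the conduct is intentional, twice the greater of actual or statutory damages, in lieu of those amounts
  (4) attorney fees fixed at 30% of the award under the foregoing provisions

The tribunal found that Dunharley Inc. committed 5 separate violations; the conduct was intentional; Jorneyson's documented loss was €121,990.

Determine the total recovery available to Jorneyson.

Statutory damages: 5 × €3,360 = €16,800
Greater of actual damages (€121,990) or statutory damages (€16,800): €121,990
Doubled: 2 × €121,990 = €243,980
Attorney fees: 30% of €243,980 = €73,194
Total recovery: €243,980 + €73,194 = €317,174

€317,174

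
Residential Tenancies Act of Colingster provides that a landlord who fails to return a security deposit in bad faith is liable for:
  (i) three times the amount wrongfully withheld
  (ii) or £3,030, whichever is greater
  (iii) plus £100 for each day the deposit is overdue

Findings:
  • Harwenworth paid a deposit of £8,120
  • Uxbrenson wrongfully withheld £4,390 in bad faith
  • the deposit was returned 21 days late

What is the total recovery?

Trebled: 3 × £4,390 = £13,170
Minimum £3,030: £13,170 meets the minimum, no increase.
Late-return penalty: 21 × £100 = £2,100
Damages plus late penalty: £13,170 + £2,100 = £15,270

Recovery: £15,270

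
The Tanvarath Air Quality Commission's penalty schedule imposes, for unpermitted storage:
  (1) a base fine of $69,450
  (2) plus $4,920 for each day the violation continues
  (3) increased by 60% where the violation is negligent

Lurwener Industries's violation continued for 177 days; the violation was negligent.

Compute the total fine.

Per-day component: 177 × $4,920 = $870,840
Base plus per-day: $69,450 + $870,840 = $940,290
Enhancement: 60% of $940,290 = $564,174
Enhanced fine: $940,290 + $564,174 = $1,504,464

$1,504,464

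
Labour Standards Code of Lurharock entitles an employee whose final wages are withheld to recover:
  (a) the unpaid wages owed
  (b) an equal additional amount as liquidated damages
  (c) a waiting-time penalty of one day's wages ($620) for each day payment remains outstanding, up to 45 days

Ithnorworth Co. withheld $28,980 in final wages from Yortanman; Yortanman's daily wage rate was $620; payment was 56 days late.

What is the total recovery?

$85,860

Liquidated damages (equal amount): $28,980
Penalty days: min(56, 45) = 45
Waiting-time penalty: 45 × $620 = $27,900
Total award: $28,980 + $28,980 + $27,900 = $85,860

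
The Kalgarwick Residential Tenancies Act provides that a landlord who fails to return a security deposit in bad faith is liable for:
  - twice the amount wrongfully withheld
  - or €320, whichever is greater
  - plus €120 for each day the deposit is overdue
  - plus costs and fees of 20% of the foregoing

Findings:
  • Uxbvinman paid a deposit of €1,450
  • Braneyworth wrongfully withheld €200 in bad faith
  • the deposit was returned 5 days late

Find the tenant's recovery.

€1,200

Doubled: 2 × €200 = €400
Minimum €320: €400 meets the minimum, no increase.
Late-return penalty: 5 × €120 = €600
Damages plus late penalty: €400 + €600 = €1,000
Costs and fees: 20% of €1,000 = €200
Total recovery: €1,000 + €200 = €1,200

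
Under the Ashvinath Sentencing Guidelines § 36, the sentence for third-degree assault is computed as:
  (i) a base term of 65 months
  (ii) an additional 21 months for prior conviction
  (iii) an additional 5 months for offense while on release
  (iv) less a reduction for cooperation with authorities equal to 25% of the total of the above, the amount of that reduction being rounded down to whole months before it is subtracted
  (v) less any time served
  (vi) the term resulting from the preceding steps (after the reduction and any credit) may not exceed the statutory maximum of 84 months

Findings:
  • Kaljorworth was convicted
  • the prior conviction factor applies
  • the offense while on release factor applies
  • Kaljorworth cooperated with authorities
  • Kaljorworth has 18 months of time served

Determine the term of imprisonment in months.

51 months

Prior conviction enhancement: +21 months
Offense while on release enhancement: +5 months
Adjusted term: 65 months + 21 months + 5 months = 91 months
Cooperation with authorities reduction: 25% of 91 months = 22 months (rounded down)
After reduction: 91 − 22 = 69 months
Less time served: 69 months − 18 months = 51 months
Cap at 84 months: 51 months is within the cap, no reduction.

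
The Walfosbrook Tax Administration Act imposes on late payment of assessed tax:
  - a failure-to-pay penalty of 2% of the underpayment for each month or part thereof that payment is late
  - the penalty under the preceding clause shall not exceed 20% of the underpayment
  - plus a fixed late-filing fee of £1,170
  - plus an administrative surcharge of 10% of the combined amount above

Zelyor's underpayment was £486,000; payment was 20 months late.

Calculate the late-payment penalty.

£108,207

Accrued rate: 2% × 20 = 40%, capped at 20% → 20%
Failure-to-pay penalty: 20% of £486,000 = £97,200
Penalty before surcharge: £97,200 + £1,170 = £98,370
Administrative surcharge: 10% of £98,370 = £9,837
Total penalty: £98,370 + £9,837 = £108,207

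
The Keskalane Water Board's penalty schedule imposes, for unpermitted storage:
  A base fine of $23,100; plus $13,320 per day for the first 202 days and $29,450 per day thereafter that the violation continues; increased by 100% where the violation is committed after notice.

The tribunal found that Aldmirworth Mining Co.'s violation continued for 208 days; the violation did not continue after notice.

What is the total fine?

$2,890,440

First 202 days: 202 × $13,320 = $2,690,640
Remaining days: (208 − 202) × $29,450 = $176,700
Per-day component: $2,690,640 + $176,700 = $2,867,340
Base plus per-day: $23,100 + $2,867,340 = $2,890,440
The violation did not continue after notice: no 100% increase.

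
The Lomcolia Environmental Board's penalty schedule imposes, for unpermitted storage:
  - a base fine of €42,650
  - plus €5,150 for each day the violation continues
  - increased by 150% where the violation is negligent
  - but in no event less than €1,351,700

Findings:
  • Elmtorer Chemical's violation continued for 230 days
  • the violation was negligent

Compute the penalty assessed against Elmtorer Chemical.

Civil penalty: €3,067,875

Per-day component: 230 × €5,150 = €1,184,500
Base plus per-day: €42,650 + €1,184,500 = €1,227,150
Enhancement: 150% of €1,227,150 = €1,840,725
Enhanced fine: €1,227,150 + €1,840,725 = €3,067,875
Minimum €1,351,700: €3,067,875 meets the minimum, no increase.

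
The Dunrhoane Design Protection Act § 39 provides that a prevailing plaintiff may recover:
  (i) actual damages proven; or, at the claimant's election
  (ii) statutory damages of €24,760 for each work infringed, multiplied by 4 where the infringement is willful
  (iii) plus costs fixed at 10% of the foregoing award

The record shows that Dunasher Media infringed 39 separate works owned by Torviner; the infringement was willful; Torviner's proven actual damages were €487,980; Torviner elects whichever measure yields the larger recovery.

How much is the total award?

Statutory damages: 39 × €24,760 = €965,640
Multiplied by 4: 4 × €965,640 = €3,862,560
Greater of actual damages (€487,980) or enhanced statutory damages (€3,862,560): €3,862,560
Costs: 10% of €3,862,560 = €386,256
Award plus costs: €3,862,560 + €386,256 = €4,248,816

€4,248,816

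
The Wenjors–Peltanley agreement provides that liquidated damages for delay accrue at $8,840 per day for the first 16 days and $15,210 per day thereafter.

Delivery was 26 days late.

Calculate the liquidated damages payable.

$293,540

First 16 days: 16 × $8,840 = $141,440
Remaining days: (26 − 16) × $15,210 = $152,100
Accrued per-day damages: $141,440 + $152,100 = $293,540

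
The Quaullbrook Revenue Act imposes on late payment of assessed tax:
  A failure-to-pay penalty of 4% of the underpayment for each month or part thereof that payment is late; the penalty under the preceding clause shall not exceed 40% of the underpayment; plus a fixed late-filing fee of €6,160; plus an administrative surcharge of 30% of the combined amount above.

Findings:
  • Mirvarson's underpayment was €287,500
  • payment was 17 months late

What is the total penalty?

€157,508

Accrued rate: 4% × 17 = 68%, capped at 40% → 40%
Failure-to-pay penalty: 40% of €287,500 = €115,000
Penalty before surcharge: €115,000 + €6,160 = €121,160
Administrative surcharge: 30% of €121,160 = €36,348
Total penalty: €121,160 + €36,348 = €157,508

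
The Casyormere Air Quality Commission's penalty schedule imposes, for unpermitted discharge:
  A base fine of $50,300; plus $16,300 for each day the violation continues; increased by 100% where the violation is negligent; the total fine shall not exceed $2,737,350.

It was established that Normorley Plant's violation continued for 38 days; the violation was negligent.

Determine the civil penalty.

Per-day component: 38 × $16,300 = $619,400
Base plus per-day: $50,300 + $619,400 = $669,700
Enhancement: 100% of $669,700 = $669,700
Enhanced fine: $669,700 + $669,700 = $1,339,400
Cap at $2,737,350: $1,339,400 is within the cap, no reduction.

$1,339,400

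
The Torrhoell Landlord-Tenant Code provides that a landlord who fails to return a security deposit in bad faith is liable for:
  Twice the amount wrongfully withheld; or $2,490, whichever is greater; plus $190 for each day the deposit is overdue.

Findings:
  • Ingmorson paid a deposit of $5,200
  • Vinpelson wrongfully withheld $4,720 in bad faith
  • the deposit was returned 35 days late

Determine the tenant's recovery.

Recovery: $16,090

Doubled: 2 × $4,720 = $9,440
Minimum $2,490: $9,440 meets the minimum, no increase.
Late-return penalty: 35 × $190 = $6,650
Damages plus late penalty: $9,440 + $6,650 = $16,090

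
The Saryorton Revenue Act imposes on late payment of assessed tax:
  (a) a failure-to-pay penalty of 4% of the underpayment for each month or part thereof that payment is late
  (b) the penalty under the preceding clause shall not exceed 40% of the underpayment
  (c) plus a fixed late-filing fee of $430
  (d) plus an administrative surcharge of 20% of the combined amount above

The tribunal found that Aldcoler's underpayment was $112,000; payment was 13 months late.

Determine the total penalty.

Accrued rate: 4% × 13 = 52%, capped at 40% → 40%
Failure-to-pay penalty: 40% of $112,000 = $44,800
Penalty before surcharge: $44,800 + $430 = $45,230
Administrative surcharge: 20% of $45,230 = $9,046
Total penalty: $45,230 + $9,046 = $54,276

$54,276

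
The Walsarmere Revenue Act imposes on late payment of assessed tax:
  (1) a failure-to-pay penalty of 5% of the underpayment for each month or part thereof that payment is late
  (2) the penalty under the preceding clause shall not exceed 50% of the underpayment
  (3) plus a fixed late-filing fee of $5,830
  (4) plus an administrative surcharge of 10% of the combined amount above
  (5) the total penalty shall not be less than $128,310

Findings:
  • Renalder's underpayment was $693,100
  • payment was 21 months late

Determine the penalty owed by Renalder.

$387,618

Accrued rate: 5% × 21 = 105%, capped at 50% → 50%
Failure-to-pay penalty: 50% of $693,100 = $346,550
Penalty before surcharge: $346,550 + $5,830 = $352,380
Administrative surcharge: 10% of $352,380 = $35,238
Total penalty: $352,380 + $35,238 = $387,618
Minimum $128,310: $387,618 meets the minimum, no increase.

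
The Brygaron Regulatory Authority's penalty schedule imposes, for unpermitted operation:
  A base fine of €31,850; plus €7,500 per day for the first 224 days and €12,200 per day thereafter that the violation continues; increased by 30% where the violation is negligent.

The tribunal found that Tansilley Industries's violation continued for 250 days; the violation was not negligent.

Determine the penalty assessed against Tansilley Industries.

€2,029,050

First 224 days: 224 × €7,500 = €1,680,000
Remaining days: (250 − 224) × €12,200 = €317,200
Per-day component: €1,680,000 + €317,200 = €1,997,200
Base plus per-day: €31,850 + €1,997,200 = €2,029,050
The violation was not negligent: no 30% increase.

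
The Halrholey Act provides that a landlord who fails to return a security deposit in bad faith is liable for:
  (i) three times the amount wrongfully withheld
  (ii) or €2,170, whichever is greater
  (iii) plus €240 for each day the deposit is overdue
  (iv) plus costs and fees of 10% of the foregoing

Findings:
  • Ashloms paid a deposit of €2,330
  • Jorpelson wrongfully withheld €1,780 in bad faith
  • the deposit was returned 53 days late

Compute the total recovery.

Trebled: 3 × €1,780 = €5,340
Minimum €2,170: €5,340 meets the minimum, no increase.
Late-return penalty: 53 × €240 = €12,720
Damages plus late penalty: €5,340 + €12,720 = €18,060
Costs and fees: 10% of €18,060 = €1,806
Total recovery: €18,060 + €1,806 = €19,866

€19,866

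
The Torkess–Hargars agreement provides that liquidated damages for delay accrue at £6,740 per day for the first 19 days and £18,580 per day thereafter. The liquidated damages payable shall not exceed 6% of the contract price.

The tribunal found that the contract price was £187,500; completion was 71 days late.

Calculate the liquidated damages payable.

Liquidated damages: £11,250

First 19 days: 19 × £6,740 = £128,060
Remaining days: (71 − 19) × £18,580 = £966,160
Accrued per-day damages: £128,060 + £966,160 = £1,094,220
Cap: 6% of £187,500 = £11,250
Cap at £11,250: £1,094,220 exceeds the cap → £11,250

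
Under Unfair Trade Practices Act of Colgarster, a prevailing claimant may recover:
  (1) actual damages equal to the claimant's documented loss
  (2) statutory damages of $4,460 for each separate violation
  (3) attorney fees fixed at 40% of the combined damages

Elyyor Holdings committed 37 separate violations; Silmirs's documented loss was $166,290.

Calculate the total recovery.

Statutory damages: 37 × $4,460 = $165,020
Combined damages: $166,290 + $165,020 = $331,310
Attorney fees: 40% of $331,310 = $132,524
Total recovery: $331,310 + $132,524 = $463,834

$463,834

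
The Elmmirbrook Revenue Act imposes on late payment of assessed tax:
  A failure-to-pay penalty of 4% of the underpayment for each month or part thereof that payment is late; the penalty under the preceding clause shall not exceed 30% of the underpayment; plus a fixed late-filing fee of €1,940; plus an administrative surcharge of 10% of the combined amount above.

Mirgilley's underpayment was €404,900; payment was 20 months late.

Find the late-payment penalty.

Penalty: €135,751

Accrued rate: 4% × 20 = 80%, capped at 30% → 30%
Failure-to-pay penalty: 30% of €404,900 = €121,470
Penalty before surcharge: €121,470 + €1,940 = €123,410
Administrative surcharge: 10% of €123,410 = €12,341
Total penalty: €123,410 + €12,341 = €135,751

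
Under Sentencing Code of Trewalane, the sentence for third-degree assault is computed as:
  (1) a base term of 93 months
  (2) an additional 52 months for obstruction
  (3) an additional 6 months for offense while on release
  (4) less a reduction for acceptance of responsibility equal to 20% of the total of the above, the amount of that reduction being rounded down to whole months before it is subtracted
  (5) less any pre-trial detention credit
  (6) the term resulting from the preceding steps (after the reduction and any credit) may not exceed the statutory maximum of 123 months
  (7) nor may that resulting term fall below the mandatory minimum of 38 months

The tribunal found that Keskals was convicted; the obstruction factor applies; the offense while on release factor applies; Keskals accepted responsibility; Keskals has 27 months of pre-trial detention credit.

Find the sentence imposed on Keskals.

Obstruction enhancement: +52 months
Offense while on release enhancement: +6 months
Adjusted term: 93 months + 52 months + 6 months = 151 months
Acceptance of responsibility reduction: 20% of 151 months = 30 months (rounded down)
After reduction: 151 − 30 = 121 months
Less pre-trial detention credit: 121 months − 27 months = 94 months
Cap at 123 months: 94 months is within the cap, no reduction.
Minimum 38 months: 94 months meets the minimum, no increase.

Sentence: 94 months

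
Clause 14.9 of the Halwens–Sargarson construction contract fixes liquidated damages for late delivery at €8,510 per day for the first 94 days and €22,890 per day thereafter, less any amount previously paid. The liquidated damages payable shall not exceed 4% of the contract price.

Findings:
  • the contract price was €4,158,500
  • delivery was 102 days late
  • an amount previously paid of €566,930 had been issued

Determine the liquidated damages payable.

First 94 days: 94 × €8,510 = €799,940
Remaining days: (102 − 94) × €22,890 = €183,120
Accrued per-day damages: €799,940 + €183,120 = €983,060
Less amount previously paid: €983,060 − €566,930 = €416,130
Cap: 4% of €4,158,500 = €166,340
Cap at €166,340: €416,130 exceeds the cap → €166,340

€166,340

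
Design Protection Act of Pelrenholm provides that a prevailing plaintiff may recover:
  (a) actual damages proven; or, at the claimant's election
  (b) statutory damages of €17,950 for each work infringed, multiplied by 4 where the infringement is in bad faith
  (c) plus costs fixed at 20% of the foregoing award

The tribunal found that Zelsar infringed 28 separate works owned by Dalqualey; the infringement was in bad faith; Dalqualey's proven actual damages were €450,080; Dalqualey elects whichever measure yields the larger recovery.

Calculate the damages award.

Statutory damages: 28 × €17,950 = €502,600
Multiplied by 4: 4 × €502,600 = €2,010,400
Greater of actual damages (€450,080) or enhanced statutory damages (€2,010,400): €2,010,400
Costs: 20% of €2,010,400 = €402,080
Award plus costs: €2,010,400 + €402,080 = €2,412,480

€2,412,480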